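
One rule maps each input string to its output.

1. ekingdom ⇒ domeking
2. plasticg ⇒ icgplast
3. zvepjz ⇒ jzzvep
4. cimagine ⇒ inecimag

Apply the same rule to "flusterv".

What's happening: swap the front and back halves of the string, then move the first character to the end.
Doing the same to "flusterv": "ervflust".

ervflust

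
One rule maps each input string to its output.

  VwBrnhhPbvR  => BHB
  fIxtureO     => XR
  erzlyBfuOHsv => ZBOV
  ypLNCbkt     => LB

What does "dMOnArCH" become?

OR

The transformation: keep one character in every 3, starting at position 3 (positions 3rd, 6th, 9th, ...), then convert every letter to uppercase.
Applying both steps to "dMOnArCH": "Or", then "OR".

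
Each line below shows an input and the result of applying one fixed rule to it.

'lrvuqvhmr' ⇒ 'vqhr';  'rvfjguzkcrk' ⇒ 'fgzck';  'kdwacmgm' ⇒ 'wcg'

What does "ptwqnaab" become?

Each output is the input with this applied: delete the first character, then keep every other character starting from the second (positions 2nd, 4th, 6th, ...).
Working it through for "ptwqnaab": intermediate "twqnaab", final "wna".

wna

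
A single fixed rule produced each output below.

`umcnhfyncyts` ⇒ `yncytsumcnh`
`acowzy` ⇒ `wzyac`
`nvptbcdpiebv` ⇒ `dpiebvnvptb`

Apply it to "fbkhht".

Each output is the input with this applied: swap the front and back halves of the string, then delete the last character.
"fbkhht" → "hhtfbk" → "hhtfb".

hhtfb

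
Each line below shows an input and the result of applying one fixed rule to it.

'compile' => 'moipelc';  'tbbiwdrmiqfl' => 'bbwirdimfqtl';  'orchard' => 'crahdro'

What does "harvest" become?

The pattern: move the first character to the end, then swap each adjacent pair of characters (1↔2, 3↔4, ...).
Applying that to "harvest" gives "raevtsh".
(Check on "compile": → "ompilec" → "moipelc" ✓)

raevtsh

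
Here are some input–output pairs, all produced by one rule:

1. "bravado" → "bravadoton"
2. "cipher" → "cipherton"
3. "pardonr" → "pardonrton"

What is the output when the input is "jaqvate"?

jaqvateton

What's happening: append "ton".
So "jaqvate" becomes "jaqvateton".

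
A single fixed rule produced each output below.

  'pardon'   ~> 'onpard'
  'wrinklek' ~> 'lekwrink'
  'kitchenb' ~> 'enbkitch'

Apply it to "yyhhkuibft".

ibftyyhhku

The pattern: move the first character to the end, then swap the front and back halves of the string.
Starting from "yyhhkuibft": after the first operation, "yhhkuibfty"; after the second, "ibftyyhhku".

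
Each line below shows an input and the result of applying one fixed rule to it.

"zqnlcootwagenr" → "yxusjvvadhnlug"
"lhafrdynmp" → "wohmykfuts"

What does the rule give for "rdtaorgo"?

vkahvyny

What's happening: shift every letter 7 places forward in the alphabet (wrapping around), then swap the first and last characters.
Applying both steps to "rdtaorgo": "ykahvynv", then "vkahvyny".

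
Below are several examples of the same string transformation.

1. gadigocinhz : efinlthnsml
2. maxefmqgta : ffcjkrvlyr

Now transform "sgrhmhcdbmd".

ilwmrmhigrx

Rule — shift every letter 5 places forward in the alphabet (wrapping around), then swap the first and last characters.
Applying that to "sgrhmhcdbmd" gives "ilwmrmhigrx".
(Check on "gadigocinhz": → "lfinlthnsme" → "efinlthnsml" ✓)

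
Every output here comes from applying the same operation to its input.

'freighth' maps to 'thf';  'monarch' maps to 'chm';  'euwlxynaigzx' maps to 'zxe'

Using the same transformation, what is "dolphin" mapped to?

Rule — move the last 2 characters to the front (rotate right by 2), then keep only the first 3 characters.
On "dolphin": the first step gives "indolph", and the second then gives "ind".

ind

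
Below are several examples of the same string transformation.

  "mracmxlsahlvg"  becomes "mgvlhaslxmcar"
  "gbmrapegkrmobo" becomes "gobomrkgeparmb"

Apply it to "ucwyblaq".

The pattern: move the first character to the end, then reverse the string.
Doing the same to "ucwyblaq": "uqalbywc".

uqalbywc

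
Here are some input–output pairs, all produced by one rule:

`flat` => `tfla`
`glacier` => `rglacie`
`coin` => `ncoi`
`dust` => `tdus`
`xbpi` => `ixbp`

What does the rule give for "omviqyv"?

vomviqy

Looking at the pairs, the operation is to move the last character to the front.
So "omviqyv" becomes "vomviqy".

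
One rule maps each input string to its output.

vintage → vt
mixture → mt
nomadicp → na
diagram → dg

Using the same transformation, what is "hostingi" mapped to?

In each case the input is transformed by: keep one character in every 3, starting at position 1 (positions 1st, 4th, 7th, ...), then delete the last character.
On "hostingi": the first step gives "htg", and the second then gives "ht".

ht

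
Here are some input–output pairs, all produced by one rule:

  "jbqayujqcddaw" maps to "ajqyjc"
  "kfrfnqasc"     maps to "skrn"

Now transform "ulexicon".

What's happening: move the last 3 characters to the front (rotate right by 3), then keep every other character starting from the second (positions 2nd, 4th, 6th, ...).
Starting from "ulexicon": after the first operation, "conulexi"; after the second, "ouei".

ouei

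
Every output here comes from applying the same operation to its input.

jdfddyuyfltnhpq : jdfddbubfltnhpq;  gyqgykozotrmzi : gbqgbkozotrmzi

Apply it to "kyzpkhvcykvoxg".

kbzpkhvcbkvoxg

Each output is the input with this applied: replace every "y" with "b".
"kyzpkhvcykvoxg" → "kbzpkhvcbkvoxg".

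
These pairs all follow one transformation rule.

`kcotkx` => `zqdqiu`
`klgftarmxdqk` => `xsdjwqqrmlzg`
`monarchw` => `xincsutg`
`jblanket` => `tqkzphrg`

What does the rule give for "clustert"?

Looking at the pairs, the operation is to shift every letter 6 places forward in the alphabet (wrapping around), then swap the front and back halves of the string.
"clustert" → "irayzkxz" → "zkxziray".

zkxziray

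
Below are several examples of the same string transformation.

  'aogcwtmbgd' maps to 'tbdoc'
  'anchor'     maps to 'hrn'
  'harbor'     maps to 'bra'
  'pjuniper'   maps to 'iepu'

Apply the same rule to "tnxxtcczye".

Each output is the input with this applied: swap the front and back halves of the string, then keep every other character starting from the first (positions 1st, 3rd, 5th, ...).
On "tnxxtcczye": the first step gives "cczyetnxxt", and the second then gives "czenx".

czenx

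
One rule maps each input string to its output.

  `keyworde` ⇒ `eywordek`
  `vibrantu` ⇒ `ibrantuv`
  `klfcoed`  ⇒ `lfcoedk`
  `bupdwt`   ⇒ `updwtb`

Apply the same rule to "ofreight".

In each case the input is transformed by: move the first character to the end.
So "ofreight" becomes "freighto".

freighto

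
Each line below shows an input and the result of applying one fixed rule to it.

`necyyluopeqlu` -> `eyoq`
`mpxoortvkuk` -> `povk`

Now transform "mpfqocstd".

The transformation: keep one character in every 3, starting at position 2 (positions 2nd, 5th, 8th, ...).
"mpfqocstd" → "pot".

pot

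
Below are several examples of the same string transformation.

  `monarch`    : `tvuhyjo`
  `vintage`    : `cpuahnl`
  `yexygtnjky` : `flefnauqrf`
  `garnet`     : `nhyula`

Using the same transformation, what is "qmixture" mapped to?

xtpeabyl

Looking at the pairs, the operation is to shift every letter 7 places forward in the alphabet (wrapping around).
Applying that to "qmixture" gives "xtpeabyl".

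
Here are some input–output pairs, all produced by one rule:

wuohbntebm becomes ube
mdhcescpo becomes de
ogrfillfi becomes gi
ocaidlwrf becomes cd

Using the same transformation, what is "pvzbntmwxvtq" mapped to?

What's happening: delete the last 2 characters, then keep one character in every 3, starting at position 2 (positions 2nd, 5th, 8th, ...).
Starting from "pvzbntmwxvtq": after the first operation, "pvzbntmwxv"; after the second, "vnw".

vnw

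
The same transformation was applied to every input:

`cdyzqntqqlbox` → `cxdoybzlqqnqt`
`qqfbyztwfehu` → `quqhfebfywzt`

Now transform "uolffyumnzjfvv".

uvovlffjfzynum

What's happening: take characters alternately from the front and the back (1st, last, 2nd, 2nd-last, ...).
Applying that to "uolffyumnzjfvv" gives "uvovlffjfzynum".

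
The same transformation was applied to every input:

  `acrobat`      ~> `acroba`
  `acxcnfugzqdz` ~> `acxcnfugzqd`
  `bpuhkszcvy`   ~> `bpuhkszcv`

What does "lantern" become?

The pattern: delete the last character.
So "lantern" becomes "lanter".

lanter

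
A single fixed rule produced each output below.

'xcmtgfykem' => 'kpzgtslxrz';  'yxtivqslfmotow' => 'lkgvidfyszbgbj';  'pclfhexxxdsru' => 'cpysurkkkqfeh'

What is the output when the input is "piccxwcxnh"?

What's happening: shift every letter 13 places forward in the alphabet (wrapping around) — i.e. ROT13.
For "piccxwcxnh" the result is "cvppkjpkau".

cvppkjpkau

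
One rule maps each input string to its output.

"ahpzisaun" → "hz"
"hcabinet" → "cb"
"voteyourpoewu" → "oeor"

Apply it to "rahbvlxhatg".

abl

The rule is to keep every other character starting from the second (positions 2nd, 4th, 6th, ...), then delete the last 2 characters.
"rahbvlxhatg" → "ablht" → "abl".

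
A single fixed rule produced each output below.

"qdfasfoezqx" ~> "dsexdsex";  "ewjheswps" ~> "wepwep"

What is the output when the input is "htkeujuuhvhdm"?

What's happening: keep one character in every 3, starting at position 2 (positions 2nd, 5th, 8th, ...), then write the whole string twice.
On "htkeujuuhvhdm": the first step gives "tuuh", and the second then gives "tuuhtuuh".

tuuhtuuh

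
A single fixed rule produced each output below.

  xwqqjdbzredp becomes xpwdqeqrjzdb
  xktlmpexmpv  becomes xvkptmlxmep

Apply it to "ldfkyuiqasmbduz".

lzdufdkbymusiaq

Rule — take characters alternately from the front and the back (1st, last, 2nd, 2nd-last, ...).
On "ldfkyuiqasmbduz" that produces "lzdufdkbymusiaq".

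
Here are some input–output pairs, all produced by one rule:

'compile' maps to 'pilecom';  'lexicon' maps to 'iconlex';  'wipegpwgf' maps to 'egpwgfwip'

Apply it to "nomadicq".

The transformation: move the first 3 characters to the end (rotate left by 3).
On "nomadicq" that produces "adicqnom".

adicqnom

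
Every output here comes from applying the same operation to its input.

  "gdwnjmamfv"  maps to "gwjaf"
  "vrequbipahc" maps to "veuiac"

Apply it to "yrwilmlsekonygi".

Rule — keep every other character starting from the first (positions 1st, 3rd, 5th, ...).
Doing the same to "yrwilmlsekonygi": "ywlleoyi".

ywlleoyi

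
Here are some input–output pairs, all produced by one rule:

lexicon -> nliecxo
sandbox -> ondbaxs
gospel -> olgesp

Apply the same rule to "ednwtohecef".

onhfeeedcwt

Rule — sort the characters into reverse alphabetical order, then move the first 2 characters to the end (rotate left by 2).
Working it through for "ednwtohecef": intermediate "wtonhfeeedc", final "onhfeeedcwt".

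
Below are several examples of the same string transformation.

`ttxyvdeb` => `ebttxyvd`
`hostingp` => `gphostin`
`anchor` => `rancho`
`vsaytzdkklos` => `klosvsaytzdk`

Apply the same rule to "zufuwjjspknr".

pknrzufuwjjs

The pattern: move the first 2 characters to the end (rotate left by 2), then swap the front and back halves of the string.
Working it through for "zufuwjjspknr": intermediate "fuwjjspknrzu", final "pknrzufuwjjs".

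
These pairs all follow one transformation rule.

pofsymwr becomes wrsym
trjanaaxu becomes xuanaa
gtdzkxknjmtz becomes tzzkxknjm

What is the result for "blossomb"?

What's happening: delete the first 3 characters, then move the last 2 characters to the front (rotate right by 2).
So "blossomb" becomes "mbsso".

mbsso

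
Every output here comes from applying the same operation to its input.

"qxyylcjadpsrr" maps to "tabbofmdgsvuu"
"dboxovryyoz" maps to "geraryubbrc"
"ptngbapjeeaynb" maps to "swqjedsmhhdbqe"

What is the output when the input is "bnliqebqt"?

eqolthetw

The pattern: shift every letter 3 places forward in the alphabet (wrapping around).
Applying that to "bnliqebqt" gives "eqolthetw".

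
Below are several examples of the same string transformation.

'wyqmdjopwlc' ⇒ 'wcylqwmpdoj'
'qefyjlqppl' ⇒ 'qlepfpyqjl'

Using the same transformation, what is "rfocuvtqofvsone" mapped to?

refnoocsuvvftoq

Looking at the pairs, the operation is to take characters alternately from the front and the back (1st, last, 2nd, 2nd-last, ...).
So "rfocuvtqofvsone" becomes "refnoocsuvvftoq".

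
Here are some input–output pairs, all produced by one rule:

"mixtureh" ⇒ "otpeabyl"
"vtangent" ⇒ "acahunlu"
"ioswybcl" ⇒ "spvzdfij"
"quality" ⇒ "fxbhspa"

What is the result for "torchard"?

kavyjohy

The transformation: shift every letter 7 places forward in the alphabet (wrapping around), then move the last character to the front.
Doing the same to "torchard": "kavyjohy".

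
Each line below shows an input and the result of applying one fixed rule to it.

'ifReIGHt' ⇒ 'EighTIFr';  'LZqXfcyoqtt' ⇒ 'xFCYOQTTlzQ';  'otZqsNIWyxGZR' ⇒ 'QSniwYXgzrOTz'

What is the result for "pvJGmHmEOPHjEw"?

gMhMeophJeWPVj

In each case the input is transformed by: move the first 3 characters to the end (rotate left by 3), then flip the case of every letter.
"pvJGmHmEOPHjEw" → "GmHmEOPHjEwpvJ" → "gMhMeophJeWPVj".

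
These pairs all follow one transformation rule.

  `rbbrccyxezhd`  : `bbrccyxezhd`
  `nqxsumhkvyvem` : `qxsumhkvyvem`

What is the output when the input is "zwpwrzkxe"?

Rule — delete the first character.
"zwpwrzkxe" → "wpwrzkxe".

wpwrzkxe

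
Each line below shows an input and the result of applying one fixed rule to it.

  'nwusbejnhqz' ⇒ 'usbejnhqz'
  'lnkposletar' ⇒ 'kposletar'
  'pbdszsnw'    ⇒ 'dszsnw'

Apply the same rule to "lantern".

ntern

The rule is to delete the first 2 characters.
On "lantern" that produces "ntern".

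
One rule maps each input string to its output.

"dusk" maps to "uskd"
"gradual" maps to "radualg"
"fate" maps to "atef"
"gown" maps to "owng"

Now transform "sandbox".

andboxs

The pattern: move the first character to the end.
Applying that to "sandbox" gives "andboxs".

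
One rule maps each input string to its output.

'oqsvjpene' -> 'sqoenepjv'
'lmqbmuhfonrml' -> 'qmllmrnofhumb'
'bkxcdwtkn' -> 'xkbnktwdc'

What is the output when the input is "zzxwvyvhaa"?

xzzaahvyvw

Rule — reverse the string, then move the last 3 characters to the front (rotate right by 3).
Starting from "zzxwvyvhaa": after the first operation, "aahvyvwxzz"; after the second, "xzzaahvyvw".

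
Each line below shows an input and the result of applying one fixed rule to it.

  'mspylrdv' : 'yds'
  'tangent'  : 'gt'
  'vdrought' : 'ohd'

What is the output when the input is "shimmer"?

The pattern: move the first 2 characters to the end (rotate left by 2), then keep one character in every 3, starting at position 2 (positions 2nd, 5th, 8th, ...).
On "shimmer": the first step gives "immersh", and the second then gives "mr".

mr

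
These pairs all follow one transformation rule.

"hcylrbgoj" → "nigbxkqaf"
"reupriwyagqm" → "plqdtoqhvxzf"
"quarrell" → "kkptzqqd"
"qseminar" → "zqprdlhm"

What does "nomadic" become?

The pattern: shift every letter 1 place backward in the alphabet (wrapping around), then move the last 2 characters to the front (rotate right by 2).
Applying that to "nomadic" gives "hbmnlzc".
(Check on "reupriwyagqm": → "qdtoqhvxzfpl" → "plqdtoqhvxzf" ✓)

hbmnlzc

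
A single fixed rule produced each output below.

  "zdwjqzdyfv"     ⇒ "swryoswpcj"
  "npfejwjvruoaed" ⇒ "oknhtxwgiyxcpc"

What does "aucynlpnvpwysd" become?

goiprlwtnvrgei

The rule is to shift every letter 7 places backward in the alphabet (wrapping around), then swap the front and back halves of the string.
Working it through for "aucynlpnvpwysd": intermediate "tnvrgeigoiprlw", final "goiprlwtnvrgei".
(Check on "zdwjqzdyfv": → "swpcjswryo" → "swryoswpcj" ✓)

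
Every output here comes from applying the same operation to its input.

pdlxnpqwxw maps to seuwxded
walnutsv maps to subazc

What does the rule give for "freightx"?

lpnoae

What's happening: shift every letter 7 places forward in the alphabet (wrapping around), then delete the first 2 characters.
Starting from "freightx": after the first operation, "mylpnoae"; after the second, "lpnoae".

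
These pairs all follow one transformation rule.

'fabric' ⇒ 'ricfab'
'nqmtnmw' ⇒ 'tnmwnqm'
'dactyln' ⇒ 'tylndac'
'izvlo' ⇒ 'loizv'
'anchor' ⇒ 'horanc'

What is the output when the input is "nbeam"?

amnbe

Rule — move the first 3 characters to the end (rotate left by 3).
"nbeam" → "amnbe".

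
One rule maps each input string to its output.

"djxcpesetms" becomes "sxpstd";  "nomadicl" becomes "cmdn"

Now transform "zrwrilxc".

The pattern: keep every other character starting from the first (positions 1st, 3rd, 5th, ...), then swap the first and last characters.
On "zrwrilxc": the first step gives "zwix", and the second then gives "xwiz".

xwiz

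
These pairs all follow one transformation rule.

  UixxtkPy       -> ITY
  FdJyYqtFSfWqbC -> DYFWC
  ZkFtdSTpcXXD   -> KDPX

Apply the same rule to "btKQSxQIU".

TSI

Rule — keep one character in every 3, starting at position 2 (positions 2nd, 5th, 8th, ...), then convert every letter to uppercase.
Applying both steps to "btKQSxQIU": "tSI", then "TSI".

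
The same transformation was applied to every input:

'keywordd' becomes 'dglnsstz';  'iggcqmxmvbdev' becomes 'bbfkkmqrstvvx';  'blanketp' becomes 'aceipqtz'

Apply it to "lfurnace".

acgjprtu

The pattern: shift every letter 11 places backward in the alphabet (wrapping around), then sort the characters into alphabetical order.
Working it through for "lfurnace": intermediate "aujgcprt", final "acgjprtu".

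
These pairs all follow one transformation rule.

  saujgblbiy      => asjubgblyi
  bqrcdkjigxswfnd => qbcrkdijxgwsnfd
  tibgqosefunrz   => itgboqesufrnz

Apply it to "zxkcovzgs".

The transformation: swap each adjacent pair of characters (1↔2, 3↔4, ...).
On "zxkcovzgs" that produces "xzckvogzs".

xzckvogzs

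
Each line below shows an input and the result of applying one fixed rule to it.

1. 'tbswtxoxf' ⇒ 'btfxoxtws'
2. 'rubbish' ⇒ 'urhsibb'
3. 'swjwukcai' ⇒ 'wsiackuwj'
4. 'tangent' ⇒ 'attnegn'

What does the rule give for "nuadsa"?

unasda

Rule — move the first 2 characters to the end (rotate left by 2), then reverse the string.
Working it through for "nuadsa": intermediate "adsanu", final "unasda".
(Check on "rubbish": → "bbishru" → "urhsibb" ✓)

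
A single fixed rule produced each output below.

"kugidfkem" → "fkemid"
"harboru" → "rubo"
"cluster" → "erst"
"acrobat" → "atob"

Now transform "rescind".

Rule — delete the first 3 characters, then move the first 2 characters to the end (rotate left by 2).
"rescind" → "cind" → "ndci".

ndci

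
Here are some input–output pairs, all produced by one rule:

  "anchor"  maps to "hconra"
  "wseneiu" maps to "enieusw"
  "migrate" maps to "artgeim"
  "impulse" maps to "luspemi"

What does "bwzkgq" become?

kzgwqb

What's happening: move the last 3 characters to the front (rotate right by 3), then take characters alternately from the front and the back (1st, last, 2nd, 2nd-last, ...).
Starting from "bwzkgq": after the first operation, "kgqbwz"; after the second, "kzgwqb".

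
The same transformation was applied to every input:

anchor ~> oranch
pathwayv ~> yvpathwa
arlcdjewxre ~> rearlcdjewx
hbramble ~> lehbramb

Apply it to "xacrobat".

atxacrob

Rule — move the last 2 characters to the front (rotate right by 2).
On "xacrobat" that produces "atxacrob".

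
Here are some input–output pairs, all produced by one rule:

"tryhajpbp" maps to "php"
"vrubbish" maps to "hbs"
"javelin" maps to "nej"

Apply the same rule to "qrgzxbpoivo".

ozpv

Looking at the pairs, the operation is to swap the first and last characters, then keep one character in every 3, starting at position 1 (positions 1st, 4th, 7th, ...).
Starting from "qrgzxbpoivo": after the first operation, "orgzxbpoivq"; after the second, "ozpv".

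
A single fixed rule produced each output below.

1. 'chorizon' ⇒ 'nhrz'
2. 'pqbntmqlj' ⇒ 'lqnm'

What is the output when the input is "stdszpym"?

mtsp

What's happening: keep every other character starting from the second (positions 2nd, 4th, 6th, ...), then move the last character to the front.
For "stdszpym", step one produces "tspm"; step two turns that into "mtsp".
(Check on "pqbntmqlj": → "qnml" → "lqnm" ✓)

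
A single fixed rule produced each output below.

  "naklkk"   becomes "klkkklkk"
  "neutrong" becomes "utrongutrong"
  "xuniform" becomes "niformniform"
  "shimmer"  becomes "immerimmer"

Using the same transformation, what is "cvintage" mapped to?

intageintage

The pattern: delete the first 2 characters, then write the whole string twice.
For "cvintage", step one produces "intage"; step two turns that into "intageintage".
(Check on "shimmer": → "immer" → "immerimmer" ✓)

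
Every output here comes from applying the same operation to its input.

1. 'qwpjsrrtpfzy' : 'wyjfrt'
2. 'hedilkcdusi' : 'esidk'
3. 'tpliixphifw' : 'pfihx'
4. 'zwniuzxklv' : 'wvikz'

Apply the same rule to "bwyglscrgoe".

In each case the input is transformed by: keep every other character starting from the second (positions 2nd, 4th, 6th, ...), then take characters alternately from the front and the back (1st, last, 2nd, 2nd-last, ...).
On "bwyglscrgoe" that produces "wogrs".

wogrs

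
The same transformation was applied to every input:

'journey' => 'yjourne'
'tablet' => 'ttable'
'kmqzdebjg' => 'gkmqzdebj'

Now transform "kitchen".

Rule — move the last character to the front.
Doing the same to "kitchen": "nkitche".

nkitche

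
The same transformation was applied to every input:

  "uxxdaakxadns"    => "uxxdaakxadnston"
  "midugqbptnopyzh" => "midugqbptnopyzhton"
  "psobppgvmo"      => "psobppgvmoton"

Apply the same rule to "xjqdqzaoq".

xjqdqzaoqton

What's happening: append "ton".
So "xjqdqzaoq" becomes "xjqdqzaoqton".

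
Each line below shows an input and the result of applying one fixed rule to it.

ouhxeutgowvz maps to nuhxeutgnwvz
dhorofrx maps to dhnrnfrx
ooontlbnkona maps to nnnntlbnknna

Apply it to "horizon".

The rule is to replace every "o" with "n".
So "horizon" becomes "hnriznn".

hnriznn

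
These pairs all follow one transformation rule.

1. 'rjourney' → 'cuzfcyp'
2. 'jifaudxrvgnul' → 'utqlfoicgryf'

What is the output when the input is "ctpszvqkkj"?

neadkgbvv

What's happening: delete the last character, then shift every letter 11 places forward in the alphabet (wrapping around).
For "ctpszvqkkj", step one produces "ctpszvqkk"; step two turns that into "neadkgbvv".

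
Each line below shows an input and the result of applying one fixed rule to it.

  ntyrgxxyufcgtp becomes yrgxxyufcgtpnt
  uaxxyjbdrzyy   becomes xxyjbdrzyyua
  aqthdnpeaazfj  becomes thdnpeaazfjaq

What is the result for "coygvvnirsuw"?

ygvvnirsuwco

The rule is to move the first 2 characters to the end (rotate left by 2).
On "coygvvnirsuw" that produces "ygvvnirsuwco".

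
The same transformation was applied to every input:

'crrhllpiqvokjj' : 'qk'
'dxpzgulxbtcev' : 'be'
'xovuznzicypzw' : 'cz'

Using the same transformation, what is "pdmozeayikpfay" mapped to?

The transformation: keep one character in every 3, starting at position 3 (positions 3rd, 6th, 9th, ...), then delete the first 2 characters.
For "pdmozeayikpfay", step one produces "meif"; step two turns that into "if".
(Check on "dxpzgulxbtcev": → "pube" → "be" ✓)

if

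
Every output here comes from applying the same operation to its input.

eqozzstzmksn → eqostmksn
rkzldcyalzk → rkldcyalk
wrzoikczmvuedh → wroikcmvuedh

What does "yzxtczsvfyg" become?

yxtcsvfyg

Rule — remove every "z".
Doing the same to "yzxtczsvfyg": "yxtcsvfyg".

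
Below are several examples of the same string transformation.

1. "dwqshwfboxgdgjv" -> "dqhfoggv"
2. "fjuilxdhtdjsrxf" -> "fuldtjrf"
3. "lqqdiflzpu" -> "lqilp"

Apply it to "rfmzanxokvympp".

rmaxkyp

The pattern: keep every other character starting from the first (positions 1st, 3rd, 5th, ...).
On "rfmzanxokvympp" that produces "rmaxkyp".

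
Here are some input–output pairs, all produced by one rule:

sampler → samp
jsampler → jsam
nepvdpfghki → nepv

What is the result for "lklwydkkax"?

In each case the input is transformed by: keep only the first 4 characters.
For "lklwydkkax" the result is "lklw".

lklw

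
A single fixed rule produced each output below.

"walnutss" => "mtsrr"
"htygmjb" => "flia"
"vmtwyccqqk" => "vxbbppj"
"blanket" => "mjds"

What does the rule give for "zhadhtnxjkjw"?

Each output is the input with this applied: shift every letter 1 place backward in the alphabet (wrapping around), then delete the first 3 characters.
Applying both steps to "zhadhtnxjkjw": "ygzcgsmwijiv", then "cgsmwijiv".

cgsmwijiv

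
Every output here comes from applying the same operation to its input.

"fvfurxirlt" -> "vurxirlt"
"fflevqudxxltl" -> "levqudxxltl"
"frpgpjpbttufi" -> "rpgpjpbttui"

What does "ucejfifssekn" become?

ucejissekn

Looking at the pairs, the operation is to remove every "f".
So "ucejfifssekn" becomes "ucejissekn".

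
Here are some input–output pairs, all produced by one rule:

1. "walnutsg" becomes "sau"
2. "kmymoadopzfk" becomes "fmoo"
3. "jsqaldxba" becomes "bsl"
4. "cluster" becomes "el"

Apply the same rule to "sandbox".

The transformation: move the last 3 characters to the front (rotate right by 3), then keep one character in every 3, starting at position 2 (positions 2nd, 5th, 8th, ...).
Applying that to "sandbox" gives "oa".

oa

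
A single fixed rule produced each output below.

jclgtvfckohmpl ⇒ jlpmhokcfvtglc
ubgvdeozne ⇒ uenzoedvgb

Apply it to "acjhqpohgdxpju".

Rule — move the first character to the end, then reverse the string.
Applying both steps to "acjhqpohgdxpju": "cjhqpohgdxpjua", then "aujpxdghopqhjc".
(Check on "ubgvdeozne": → "bgvdeozneu" → "uenzoedvgb" ✓)

aujpxdghopqhjc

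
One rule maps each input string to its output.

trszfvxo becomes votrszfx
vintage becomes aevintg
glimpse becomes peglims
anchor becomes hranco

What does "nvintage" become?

aenvintg

Looking at the pairs, the operation is to move the last 2 characters to the front (rotate right by 2), then swap the first and last characters.
For "nvintage" the result is "aenvintg".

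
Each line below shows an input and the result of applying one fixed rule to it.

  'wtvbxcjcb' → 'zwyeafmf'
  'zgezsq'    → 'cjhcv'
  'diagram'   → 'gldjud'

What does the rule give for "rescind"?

uhvflq

The pattern: shift every letter 3 places forward in the alphabet (wrapping around), then delete the last character.
On "rescind": the first step gives "uhvflqg", and the second then gives "uhvflq".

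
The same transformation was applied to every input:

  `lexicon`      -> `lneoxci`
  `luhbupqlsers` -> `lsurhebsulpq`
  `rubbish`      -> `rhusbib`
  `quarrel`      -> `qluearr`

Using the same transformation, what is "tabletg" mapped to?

In each case the input is transformed by: take characters alternately from the front and the back (1st, last, 2nd, 2nd-last, ...).
"tabletg" → "tgatbel".

tgatbel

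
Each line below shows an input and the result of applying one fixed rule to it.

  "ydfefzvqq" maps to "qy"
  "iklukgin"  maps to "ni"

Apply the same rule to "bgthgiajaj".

jb

In each case the input is transformed by: move the first character to the end, then keep only the last 2 characters.
For "bgthgiajaj", step one produces "gthgiajajb"; step two turns that into "jb".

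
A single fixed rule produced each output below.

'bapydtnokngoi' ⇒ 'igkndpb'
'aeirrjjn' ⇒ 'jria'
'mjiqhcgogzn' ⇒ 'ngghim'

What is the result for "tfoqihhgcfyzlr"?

lychiot

What's happening: keep every other character starting from the first (positions 1st, 3rd, 5th, ...), then reverse the string.
Working it through for "tfoqihhgcfyzlr": intermediate "toihcyl", final "lychiot".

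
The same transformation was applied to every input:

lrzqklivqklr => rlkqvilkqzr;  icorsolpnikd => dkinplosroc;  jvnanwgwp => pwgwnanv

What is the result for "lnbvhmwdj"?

The pattern: reverse the string, then delete the last character.
On "lnbvhmwdj": the first step gives "jdwmhvbnl", and the second then gives "jdwmhvbn".

jdwmhvbn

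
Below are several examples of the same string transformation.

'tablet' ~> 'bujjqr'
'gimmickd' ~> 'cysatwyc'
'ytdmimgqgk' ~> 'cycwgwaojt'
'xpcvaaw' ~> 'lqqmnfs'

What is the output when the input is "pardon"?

Looking at the pairs, the operation is to move the first 3 characters to the end (rotate left by 3), then shift every letter 10 places backward in the alphabet (wrapping around).
"pardon" → "donpar" → "tedfqh".
(Check on "gimmickd": → "mickdgim" → "cysatwyc" ✓)

tedfqh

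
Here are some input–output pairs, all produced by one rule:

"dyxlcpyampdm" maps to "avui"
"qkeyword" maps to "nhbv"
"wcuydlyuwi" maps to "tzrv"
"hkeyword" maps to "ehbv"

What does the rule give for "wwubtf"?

Each output is the input with this applied: shift every letter 3 places backward in the alphabet (wrapping around), then keep only the first 4 characters.
Applying that to "wwubtf" gives "ttry".

ttry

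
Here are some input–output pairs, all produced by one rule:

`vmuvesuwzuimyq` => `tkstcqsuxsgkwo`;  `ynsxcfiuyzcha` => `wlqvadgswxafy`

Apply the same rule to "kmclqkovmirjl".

Looking at the pairs, the operation is to shift every letter 2 places backward in the alphabet (wrapping around).
"kmclqkovmirjl" → "ikajoimtkgphj".

ikajoimtkgphj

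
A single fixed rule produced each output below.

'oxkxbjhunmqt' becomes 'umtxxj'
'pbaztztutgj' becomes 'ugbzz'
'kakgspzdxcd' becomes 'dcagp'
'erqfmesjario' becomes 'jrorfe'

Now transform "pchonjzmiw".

The pattern: keep every other character starting from the second (positions 2nd, 4th, 6th, ...), then move the first 3 characters to the end (rotate left by 3).
On "pchonjzmiw" that produces "mwcoj".

mwcoj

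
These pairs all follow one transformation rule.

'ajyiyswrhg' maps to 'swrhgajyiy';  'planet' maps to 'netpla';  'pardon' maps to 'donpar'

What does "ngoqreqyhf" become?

The pattern: swap the front and back halves of the string.
"ngoqreqyhf" → "eqyhfngoqr".

eqyhfngoqr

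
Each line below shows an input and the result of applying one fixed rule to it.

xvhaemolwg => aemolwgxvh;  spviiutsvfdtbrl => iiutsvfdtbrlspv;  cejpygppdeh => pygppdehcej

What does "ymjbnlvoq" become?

Looking at the pairs, the operation is to move the first 3 characters to the end (rotate left by 3).
For "ymjbnlvoq" the result is "bnlvoqymj".

bnlvoqymj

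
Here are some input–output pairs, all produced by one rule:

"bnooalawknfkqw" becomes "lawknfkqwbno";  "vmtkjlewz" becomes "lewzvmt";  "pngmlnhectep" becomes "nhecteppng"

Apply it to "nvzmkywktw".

ywktwnvz

Each output is the input with this applied: move the first 3 characters to the end (rotate left by 3), then delete the first 2 characters.
For "nvzmkywktw", step one produces "mkywktwnvz"; step two turns that into "ywktwnvz".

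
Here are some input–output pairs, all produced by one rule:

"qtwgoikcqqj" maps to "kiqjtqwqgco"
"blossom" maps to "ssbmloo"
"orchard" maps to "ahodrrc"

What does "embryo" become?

The pattern: take characters alternately from the front and the back (1st, last, 2nd, 2nd-last, ...), then move the last 2 characters to the front (rotate right by 2).
"embryo" → "eomybr" → "breomy".

breomy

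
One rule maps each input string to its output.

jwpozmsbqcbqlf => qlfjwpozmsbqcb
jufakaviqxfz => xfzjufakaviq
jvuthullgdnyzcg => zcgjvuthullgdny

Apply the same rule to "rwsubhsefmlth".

Looking at the pairs, the operation is to move the last 3 characters to the front (rotate right by 3).
For "rwsubhsefmlth" the result is "lthrwsubhsefm".

lthrwsubhsefm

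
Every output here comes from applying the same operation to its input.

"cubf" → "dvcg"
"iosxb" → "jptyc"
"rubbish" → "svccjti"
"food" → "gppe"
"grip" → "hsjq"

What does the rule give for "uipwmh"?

vjqxni

Each output is the input with this applied: shift every letter 1 place forward in the alphabet (wrapping around).
On "uipwmh" that produces "vjqxni".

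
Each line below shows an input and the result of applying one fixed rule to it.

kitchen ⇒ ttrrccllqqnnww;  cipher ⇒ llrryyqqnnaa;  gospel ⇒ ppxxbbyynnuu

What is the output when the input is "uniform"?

ddwwrrooxxaavv

In each case the input is transformed by: shift every letter 9 places forward in the alphabet (wrapping around), then double every character.
"uniform" → "dwroxav" → "ddwwrrooxxaavv".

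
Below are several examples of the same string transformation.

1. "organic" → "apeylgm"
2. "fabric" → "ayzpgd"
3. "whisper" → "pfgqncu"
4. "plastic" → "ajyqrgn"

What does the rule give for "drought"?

rpmsefb

Rule — shift every letter 2 places backward in the alphabet (wrapping around), then swap the first and last characters.
On "drought": the first step gives "bpmsefr", and the second then gives "rpmsefb".
(Check on "plastic": → "njyqrga" → "ajyqrgn" ✓)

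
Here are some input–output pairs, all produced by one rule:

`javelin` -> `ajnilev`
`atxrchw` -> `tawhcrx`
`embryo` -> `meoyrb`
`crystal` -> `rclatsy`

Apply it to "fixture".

iferutx

In each case the input is transformed by: move the first 2 characters to the end (rotate left by 2), then reverse the string.
Starting from "fixture": after the first operation, "xturefi"; after the second, "iferutx".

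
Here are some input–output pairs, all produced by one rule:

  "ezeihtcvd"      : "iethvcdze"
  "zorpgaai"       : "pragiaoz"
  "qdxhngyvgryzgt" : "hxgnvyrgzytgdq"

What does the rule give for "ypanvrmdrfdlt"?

Rule — swap each adjacent pair of characters (1↔2, 3↔4, ...), then move the first 2 characters to the end (rotate left by 2).
"ypanvrmdrfdlt" → "pynarvdmfrldt" → "narvdmfrldtpy".

narvdmfrldtpy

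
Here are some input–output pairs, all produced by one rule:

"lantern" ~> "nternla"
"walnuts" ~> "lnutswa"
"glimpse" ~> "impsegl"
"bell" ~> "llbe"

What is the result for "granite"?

anitegr

Each output is the input with this applied: move the first 2 characters to the end (rotate left by 2).
Applying that to "granite" gives "anitegr".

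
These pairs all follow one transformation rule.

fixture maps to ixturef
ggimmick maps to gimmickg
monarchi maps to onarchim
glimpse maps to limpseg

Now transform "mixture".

The transformation: move the first character to the end.
On "mixture" that produces "ixturem".

ixturem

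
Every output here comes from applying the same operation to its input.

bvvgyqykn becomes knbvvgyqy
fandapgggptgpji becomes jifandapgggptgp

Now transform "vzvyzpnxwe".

wevzvyzpnx

Rule — move the last 2 characters to the front (rotate right by 2).
So "vzvyzpnxwe" becomes "wevzvyzpnx".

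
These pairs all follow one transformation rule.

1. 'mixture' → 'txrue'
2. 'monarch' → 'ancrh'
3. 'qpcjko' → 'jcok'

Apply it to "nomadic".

amidc

Each output is the input with this applied: delete the first 2 characters, then swap each adjacent pair of characters (1↔2, 3↔4, ...).
For "nomadic", step one produces "madic"; step two turns that into "amidc".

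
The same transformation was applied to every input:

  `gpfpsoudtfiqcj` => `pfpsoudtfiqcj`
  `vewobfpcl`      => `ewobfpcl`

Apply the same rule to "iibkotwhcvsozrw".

What's happening: delete the first character.
So "iibkotwhcvsozrw" becomes "ibkotwhcvsozrw".

ibkotwhcvsozrw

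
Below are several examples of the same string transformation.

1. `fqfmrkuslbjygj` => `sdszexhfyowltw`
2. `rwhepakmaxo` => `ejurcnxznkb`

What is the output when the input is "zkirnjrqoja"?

mxveawedbwn

Looking at the pairs, the operation is to shift every letter 13 places forward in the alphabet (wrapping around) — i.e. ROT13.
Applying that to "zkirnjrqoja" gives "mxveawedbwn".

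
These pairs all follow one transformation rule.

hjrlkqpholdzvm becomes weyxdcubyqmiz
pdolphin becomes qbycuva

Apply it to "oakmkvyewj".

nxzxilrjw

The transformation: delete the first character, then shift every letter 13 places forward in the alphabet (wrapping around) — i.e. ROT13.
Starting from "oakmkvyewj": after the first operation, "akmkvyewj"; after the second, "nxzxilrjw".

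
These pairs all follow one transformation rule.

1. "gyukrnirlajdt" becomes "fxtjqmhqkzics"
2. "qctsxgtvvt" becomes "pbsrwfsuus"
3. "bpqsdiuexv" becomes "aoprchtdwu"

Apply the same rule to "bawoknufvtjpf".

azvnjmteusioe

Each output is the input with this applied: shift every letter 1 place backward in the alphabet (wrapping around).
On "bawoknufvtjpf" that produces "azvnjmteusioe".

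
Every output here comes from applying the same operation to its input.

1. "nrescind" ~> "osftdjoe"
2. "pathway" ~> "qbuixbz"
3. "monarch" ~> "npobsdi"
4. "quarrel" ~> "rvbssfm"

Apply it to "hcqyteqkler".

idrzufrlmfs

The pattern: shift every letter 1 place forward in the alphabet (wrapping around).
On "hcqyteqkler" that produces "idrzufrlmfs".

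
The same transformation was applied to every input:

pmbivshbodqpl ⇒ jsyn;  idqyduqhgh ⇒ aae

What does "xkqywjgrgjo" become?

htol

The pattern: shift every letter 3 places backward in the alphabet (wrapping around), then keep one character in every 3, starting at position 2 (positions 2nd, 5th, 8th, ...).
Applying that to "xkqywjgrgjo" gives "htol".
(Check on "idqyduqhgh": → "fanvarnede" → "aae" ✓)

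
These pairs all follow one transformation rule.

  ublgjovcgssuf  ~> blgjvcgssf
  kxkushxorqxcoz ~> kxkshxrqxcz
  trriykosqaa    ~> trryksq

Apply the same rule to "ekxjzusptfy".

In each case the input is transformed by: remove every vowel.
For "ekxjzusptfy" the result is "kxjzsptfy".

kxjzsptfy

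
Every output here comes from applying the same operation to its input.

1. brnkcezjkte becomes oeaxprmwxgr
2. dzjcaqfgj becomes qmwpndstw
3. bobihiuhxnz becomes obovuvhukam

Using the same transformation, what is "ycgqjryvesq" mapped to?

The rule is to shift every letter 13 places forward in the alphabet (wrapping around) — i.e. ROT13.
"ycgqjryvesq" → "lptdwelirfd".

lptdwelirfd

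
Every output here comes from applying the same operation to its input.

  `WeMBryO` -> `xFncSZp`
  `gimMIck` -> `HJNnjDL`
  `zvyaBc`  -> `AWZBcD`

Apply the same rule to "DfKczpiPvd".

eGlDAQJqWE

The transformation: shift every letter 1 place forward in the alphabet (wrapping around), then flip the case of every letter.
Applying both steps to "DfKczpiPvd": "EgLdaqjQwe", then "eGlDAQJqWE".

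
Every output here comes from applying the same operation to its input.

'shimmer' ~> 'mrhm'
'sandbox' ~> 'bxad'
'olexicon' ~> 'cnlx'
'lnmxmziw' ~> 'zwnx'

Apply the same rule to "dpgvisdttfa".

Each output is the input with this applied: move the last 3 characters to the front (rotate right by 3), then keep every other character starting from the first (positions 1st, 3rd, 5th, ...).
For "dpgvisdttfa", step one produces "tfadpgvisdt"; step two turns that into "tapvst".

tapvst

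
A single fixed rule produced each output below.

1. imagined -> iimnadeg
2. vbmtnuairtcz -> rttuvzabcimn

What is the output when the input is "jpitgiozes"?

Rule — sort the characters into alphabetical order, then swap the front and back halves of the string.
"jpitgiozes" → "egiijopstz" → "opstzegiij".
(Check on "imagined": → "adegiimn" → "iimnadeg" ✓)

opstzegiij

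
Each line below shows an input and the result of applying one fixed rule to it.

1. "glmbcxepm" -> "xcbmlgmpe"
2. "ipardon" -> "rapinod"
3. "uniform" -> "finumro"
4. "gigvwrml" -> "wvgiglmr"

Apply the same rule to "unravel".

Each output is the input with this applied: move the last 3 characters to the front (rotate right by 3), then reverse the string.
Starting from "unravel": after the first operation, "velunra"; after the second, "arnulev".

arnulev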